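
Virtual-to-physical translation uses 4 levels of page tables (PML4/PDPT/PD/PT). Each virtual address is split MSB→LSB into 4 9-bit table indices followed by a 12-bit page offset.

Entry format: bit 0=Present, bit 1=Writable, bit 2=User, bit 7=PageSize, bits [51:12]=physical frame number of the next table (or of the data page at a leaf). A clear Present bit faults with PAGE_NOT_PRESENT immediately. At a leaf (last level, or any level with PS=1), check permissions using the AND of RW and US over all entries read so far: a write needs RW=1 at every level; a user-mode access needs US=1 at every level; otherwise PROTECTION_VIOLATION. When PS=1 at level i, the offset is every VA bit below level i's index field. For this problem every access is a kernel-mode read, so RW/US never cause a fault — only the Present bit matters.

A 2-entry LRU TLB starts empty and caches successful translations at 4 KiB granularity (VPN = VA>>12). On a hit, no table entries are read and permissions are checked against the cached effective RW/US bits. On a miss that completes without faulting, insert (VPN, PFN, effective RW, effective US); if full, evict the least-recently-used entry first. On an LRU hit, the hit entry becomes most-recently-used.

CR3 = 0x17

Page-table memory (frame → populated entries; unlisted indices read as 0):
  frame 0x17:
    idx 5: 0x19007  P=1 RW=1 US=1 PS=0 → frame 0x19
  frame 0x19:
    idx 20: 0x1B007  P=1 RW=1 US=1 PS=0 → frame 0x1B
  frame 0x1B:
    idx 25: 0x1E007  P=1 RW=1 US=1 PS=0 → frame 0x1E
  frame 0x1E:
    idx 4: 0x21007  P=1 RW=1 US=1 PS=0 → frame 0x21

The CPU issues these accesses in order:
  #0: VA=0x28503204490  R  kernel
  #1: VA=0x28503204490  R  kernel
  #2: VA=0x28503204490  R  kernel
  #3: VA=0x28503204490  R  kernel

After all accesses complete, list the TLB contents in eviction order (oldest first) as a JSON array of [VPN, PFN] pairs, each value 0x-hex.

Trace:
#0 VA=0x28503204490 (r,kernel):
  L0 @0x17[5] → 0x19007  P=1,RW=1,US=1,PS=0
  L1 @0x19[20] → 0x1B007  P=1,RW=1,US=1,PS=0
  L2 @0x1B[25] → 0x1E007  P=1,RW=1,US=1,PS=0
  L3 @0x1E[4] → 0x21007  P=1,RW=1,US=1,PS=0
  ✓ 0x21490  — 4 lookups
#1 VA=0x28503204490 (r,kernel):
  TLB hit vpn=0x28503204 → PA=0x21490
#2 VA=0x28503204490 (r,kernel):
  TLB hit vpn=0x28503204 → PA=0x21490
#3 VA=0x28503204490 (r,kernel):
  TLB hit vpn=0x28503204 → PA=0x21490

TLB: [["0x28503204", "0x21"]]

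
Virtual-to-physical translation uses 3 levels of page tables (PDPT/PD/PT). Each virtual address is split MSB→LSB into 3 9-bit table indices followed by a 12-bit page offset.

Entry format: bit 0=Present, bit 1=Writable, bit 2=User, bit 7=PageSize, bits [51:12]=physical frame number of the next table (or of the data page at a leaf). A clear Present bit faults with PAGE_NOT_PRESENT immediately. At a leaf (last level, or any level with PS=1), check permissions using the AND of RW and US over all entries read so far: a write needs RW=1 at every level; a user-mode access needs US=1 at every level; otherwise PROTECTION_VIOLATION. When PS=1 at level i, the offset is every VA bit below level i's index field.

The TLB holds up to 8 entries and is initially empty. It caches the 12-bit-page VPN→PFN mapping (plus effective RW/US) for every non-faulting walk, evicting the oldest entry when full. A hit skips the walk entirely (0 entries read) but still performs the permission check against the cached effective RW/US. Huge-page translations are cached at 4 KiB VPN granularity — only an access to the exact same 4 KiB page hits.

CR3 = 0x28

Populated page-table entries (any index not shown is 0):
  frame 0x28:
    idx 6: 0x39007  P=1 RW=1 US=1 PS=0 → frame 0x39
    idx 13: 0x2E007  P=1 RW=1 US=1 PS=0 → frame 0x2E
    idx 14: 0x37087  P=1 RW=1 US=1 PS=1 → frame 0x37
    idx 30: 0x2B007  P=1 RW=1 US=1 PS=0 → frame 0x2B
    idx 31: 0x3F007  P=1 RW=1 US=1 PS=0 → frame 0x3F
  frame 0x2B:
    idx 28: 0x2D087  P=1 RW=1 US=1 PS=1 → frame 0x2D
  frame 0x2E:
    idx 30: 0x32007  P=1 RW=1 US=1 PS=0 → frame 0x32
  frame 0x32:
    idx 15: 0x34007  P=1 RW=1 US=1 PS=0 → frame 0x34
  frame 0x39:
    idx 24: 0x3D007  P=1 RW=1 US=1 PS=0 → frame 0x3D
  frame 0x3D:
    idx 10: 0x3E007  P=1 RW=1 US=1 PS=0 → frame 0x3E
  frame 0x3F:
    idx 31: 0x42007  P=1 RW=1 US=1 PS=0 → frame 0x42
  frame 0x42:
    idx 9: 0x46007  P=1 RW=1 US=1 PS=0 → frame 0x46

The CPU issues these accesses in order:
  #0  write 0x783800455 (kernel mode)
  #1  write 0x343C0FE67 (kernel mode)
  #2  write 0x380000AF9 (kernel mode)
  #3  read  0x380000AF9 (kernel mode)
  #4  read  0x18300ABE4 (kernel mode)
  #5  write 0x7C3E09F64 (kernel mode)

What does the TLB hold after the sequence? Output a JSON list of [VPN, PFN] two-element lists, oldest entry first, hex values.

Walk each access:
#0 VA=0x783800455 (w,kernel):
  lvl0: tbl 0x28, slot 30 ⇒ 0x2B007 (P1/RW1/US1/PS0)
  lvl1: tbl 0x2B, slot 28 ⇒ 0x2D087 (P1/RW1/US1/PS1)
  ✓ 0x2D455 (huge @L1)  — 2 lookups
#1 VA=0x343C0FE67 (w,kernel):
  lvl0: tbl 0x28, slot 13 ⇒ 0x2E007 (P1/RW1/US1/PS0)
  lvl1: tbl 0x2E, slot 30 ⇒ 0x32007 (P1/RW1/US1/PS0)
  lvl2: tbl 0x32, slot 15 ⇒ 0x34007 (P1/RW1/US1/PS0)
  ✓ 0x34E67  — 3 lookups
#2 VA=0x380000AF9 (w,kernel):
  lvl0: tbl 0x28, slot 14 ⇒ 0x37087 (P1/RW1/US1/PS1)
  ✓ 0x37AF9 (huge @L0)  — 1 lookups
#3 VA=0x380000AF9 (r,kernel):
  TLB hit vpn=0x380000 → PA=0x37AF9
#4 VA=0x18300ABE4 (r,kernel):
  lvl0: tbl 0x28, slot 6 ⇒ 0x39007 (P1/RW1/US1/PS0)
  lvl1: tbl 0x39, slot 24 ⇒ 0x3D007 (P1/RW1/US1/PS0)
  lvl2: tbl 0x3D, slot 10 ⇒ 0x3E007 (P1/RW1/US1/PS0)
  ✓ 0x3EBE4  — 3 lookups
#5 VA=0x7C3E09F64 (w,kernel):
  lvl0: tbl 0x28, slot 31 ⇒ 0x3F007 (P1/RW1/US1/PS0)
  lvl1: tbl 0x3F, slot 31 ⇒ 0x42007 (P1/RW1/US1/PS0)
  lvl2: tbl 0x42, slot 9 ⇒ 0x46007 (P1/RW1/US1/PS0)
  ✓ 0x46F64  — 3 lookups

TLB: [["0x783800", "0x2D"], ["0x343C0F", "0x34"], ["0x380000", "0x37"], ["0x18300A", "0x3E"], ["0x7C3E09", "0x46"]]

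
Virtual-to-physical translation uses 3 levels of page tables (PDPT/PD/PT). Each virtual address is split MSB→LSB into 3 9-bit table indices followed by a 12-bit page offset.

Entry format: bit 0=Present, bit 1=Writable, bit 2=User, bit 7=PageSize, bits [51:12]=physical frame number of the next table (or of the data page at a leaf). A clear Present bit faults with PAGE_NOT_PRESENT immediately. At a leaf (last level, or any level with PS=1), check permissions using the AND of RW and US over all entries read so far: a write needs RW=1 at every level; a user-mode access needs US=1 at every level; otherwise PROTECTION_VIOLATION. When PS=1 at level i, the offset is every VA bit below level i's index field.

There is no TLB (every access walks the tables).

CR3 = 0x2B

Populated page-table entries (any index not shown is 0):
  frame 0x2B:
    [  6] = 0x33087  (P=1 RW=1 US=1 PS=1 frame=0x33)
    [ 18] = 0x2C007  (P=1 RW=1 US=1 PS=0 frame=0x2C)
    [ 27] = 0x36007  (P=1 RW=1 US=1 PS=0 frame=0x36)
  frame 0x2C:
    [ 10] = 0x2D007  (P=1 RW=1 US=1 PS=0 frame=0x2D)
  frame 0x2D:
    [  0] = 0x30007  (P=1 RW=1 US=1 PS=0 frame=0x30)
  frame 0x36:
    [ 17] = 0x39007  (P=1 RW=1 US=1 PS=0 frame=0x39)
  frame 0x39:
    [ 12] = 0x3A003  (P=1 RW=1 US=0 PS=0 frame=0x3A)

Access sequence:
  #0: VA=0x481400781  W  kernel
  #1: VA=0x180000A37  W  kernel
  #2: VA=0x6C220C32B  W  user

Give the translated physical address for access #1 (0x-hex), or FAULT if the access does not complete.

Walk each access:
#0 VA=0x481400781 (w,kernel):
  L0 @0x2B[18] → 0x2C007  P=1,RW=1,US=1,PS=0
  L1 @0x2C[10] → 0x2D007  P=1,RW=1,US=1,PS=0
  L2 @0x2D[0] → 0x30007  P=1,RW=1,US=1,PS=0
  ⇒ phys 0x30781  [3 reads]
#1 VA=0x180000A37 (w,kernel):
  L0 @0x2B[6] → 0x33087  P=1,RW=1,US=1,PS=1
  ⇒ phys 0x33A37 (huge @L0)  [1 reads]
#2 VA=0x6C220C32B (w,user):
  L0 @0x2B[27] → 0x36007  P=1,RW=1,US=1,PS=0
  L1 @0x36[17] → 0x39007  P=1,RW=1,US=1,PS=0
  L2 @0x39[12] → 0x3A003  P=1,RW=1,US=0,PS=0
  ✗ PROTECTION_VIOLATION  [3 reads]

Access #1 PA: 0x33A37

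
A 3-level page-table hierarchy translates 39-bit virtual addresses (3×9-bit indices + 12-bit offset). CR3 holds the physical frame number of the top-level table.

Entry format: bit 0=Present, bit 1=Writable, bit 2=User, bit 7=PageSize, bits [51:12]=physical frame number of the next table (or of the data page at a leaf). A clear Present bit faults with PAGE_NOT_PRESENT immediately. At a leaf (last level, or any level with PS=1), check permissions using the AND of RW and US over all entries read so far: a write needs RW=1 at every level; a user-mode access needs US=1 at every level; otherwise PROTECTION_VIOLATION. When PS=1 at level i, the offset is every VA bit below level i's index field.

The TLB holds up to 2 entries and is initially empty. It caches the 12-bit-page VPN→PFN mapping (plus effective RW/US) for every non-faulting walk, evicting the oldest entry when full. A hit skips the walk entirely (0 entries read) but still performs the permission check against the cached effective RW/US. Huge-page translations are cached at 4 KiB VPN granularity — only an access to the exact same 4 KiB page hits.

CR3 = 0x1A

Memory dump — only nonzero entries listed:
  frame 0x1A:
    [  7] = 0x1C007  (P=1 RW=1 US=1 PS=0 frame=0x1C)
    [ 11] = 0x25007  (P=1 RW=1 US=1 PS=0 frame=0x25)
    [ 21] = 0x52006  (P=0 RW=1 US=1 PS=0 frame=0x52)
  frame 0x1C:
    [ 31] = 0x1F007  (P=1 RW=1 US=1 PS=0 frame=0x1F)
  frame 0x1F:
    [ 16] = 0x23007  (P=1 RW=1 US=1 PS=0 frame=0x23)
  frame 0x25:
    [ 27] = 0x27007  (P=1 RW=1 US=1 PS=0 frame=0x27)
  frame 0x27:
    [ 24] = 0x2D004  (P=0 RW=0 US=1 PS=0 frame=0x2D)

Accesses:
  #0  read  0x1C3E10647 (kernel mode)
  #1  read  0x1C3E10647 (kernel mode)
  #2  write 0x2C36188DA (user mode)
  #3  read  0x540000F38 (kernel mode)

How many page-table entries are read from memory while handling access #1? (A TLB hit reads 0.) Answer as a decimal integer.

Per-access translation:
#0 VA=0x1C3E10647 (r,kernel):
  lvl0: tbl 0x1A, slot 7 ⇒ 0x1C007 (P1/RW1/US1/PS0)
  lvl1: tbl 0x1C, slot 31 ⇒ 0x1F007 (P1/RW1/US1/PS0)
  lvl2: tbl 0x1F, slot 16 ⇒ 0x23007 (P1/RW1/US1/PS0)
  ✓ 0x23647  — 3 lookups
#1 VA=0x1C3E10647 (r,kernel):
  TLB hit vpn=0x1C3E10 → PA=0x23647
#2 VA=0x2C36188DA (w,user):
  lvl0: tbl 0x1A, slot 11 ⇒ 0x25007 (P1/RW1/US1/PS0)
  lvl1: tbl 0x25, slot 27 ⇒ 0x27007 (P1/RW1/US1/PS0)
  lvl2: tbl 0x27, slot 24 ⇒ 0x2D004 (P0/RW0/US1/PS0)
  ✗ PAGE_NOT_PRESENT  [3 reads]
#3 VA=0x540000F38 (r,kernel):
  lvl0: tbl 0x1A, slot 21 ⇒ 0x52006 (P0/RW1/US1/PS0)
  ✗ PAGE_NOT_PRESENT  [1 reads]

Entries read for #1: 0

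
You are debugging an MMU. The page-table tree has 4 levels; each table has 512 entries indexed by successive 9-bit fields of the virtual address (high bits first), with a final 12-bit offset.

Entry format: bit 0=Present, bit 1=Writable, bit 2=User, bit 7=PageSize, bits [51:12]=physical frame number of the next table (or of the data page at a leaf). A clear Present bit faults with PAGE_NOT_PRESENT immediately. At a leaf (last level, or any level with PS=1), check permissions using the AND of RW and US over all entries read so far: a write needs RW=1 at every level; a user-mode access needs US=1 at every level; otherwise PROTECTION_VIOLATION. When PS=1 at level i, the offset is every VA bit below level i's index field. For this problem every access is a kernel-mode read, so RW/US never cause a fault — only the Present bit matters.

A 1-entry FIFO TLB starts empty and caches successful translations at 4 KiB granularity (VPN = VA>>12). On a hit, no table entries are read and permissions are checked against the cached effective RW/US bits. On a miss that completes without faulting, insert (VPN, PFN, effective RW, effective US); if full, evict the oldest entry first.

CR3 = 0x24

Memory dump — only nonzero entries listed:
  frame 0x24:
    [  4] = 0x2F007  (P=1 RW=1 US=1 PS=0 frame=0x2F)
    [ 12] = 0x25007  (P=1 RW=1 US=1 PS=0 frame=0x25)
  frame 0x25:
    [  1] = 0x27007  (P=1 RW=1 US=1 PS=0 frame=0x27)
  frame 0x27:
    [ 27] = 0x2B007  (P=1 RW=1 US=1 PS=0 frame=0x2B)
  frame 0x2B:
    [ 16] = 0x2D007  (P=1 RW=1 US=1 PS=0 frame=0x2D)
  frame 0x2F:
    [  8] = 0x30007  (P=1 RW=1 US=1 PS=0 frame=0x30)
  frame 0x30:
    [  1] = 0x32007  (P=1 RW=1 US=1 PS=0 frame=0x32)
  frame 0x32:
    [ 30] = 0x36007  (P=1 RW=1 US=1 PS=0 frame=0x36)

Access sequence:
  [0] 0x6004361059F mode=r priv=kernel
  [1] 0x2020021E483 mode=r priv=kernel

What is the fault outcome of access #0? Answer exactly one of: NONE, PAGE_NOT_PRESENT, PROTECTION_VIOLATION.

Trace:
#0 VA=0x6004361059F (r,kernel):
  L0 @0x24[12] → 0x25007  P=1,RW=1,US=1,PS=0
  L1 @0x25[1] → 0x27007  P=1,RW=1,US=1,PS=0
  L2 @0x27[27] → 0x2B007  P=1,RW=1,US=1,PS=0
  L3 @0x2B[16] → 0x2D007  P=1,RW=1,US=1,PS=0
  ✓ 0x2D59F  — 4 lookups
#1 VA=0x2020021E483 (r,kernel):
  L0 @0x24[4] → 0x2F007  P=1,RW=1,US=1,PS=0
  L1 @0x2F[8] → 0x30007  P=1,RW=1,US=1,PS=0
  L2 @0x30[1] → 0x32007  P=1,RW=1,US=1,PS=0
  L3 @0x32[30] → 0x36007  P=1,RW=1,US=1,PS=0
  ✓ 0x36483  — 4 lookups

Access #0 fault: NONE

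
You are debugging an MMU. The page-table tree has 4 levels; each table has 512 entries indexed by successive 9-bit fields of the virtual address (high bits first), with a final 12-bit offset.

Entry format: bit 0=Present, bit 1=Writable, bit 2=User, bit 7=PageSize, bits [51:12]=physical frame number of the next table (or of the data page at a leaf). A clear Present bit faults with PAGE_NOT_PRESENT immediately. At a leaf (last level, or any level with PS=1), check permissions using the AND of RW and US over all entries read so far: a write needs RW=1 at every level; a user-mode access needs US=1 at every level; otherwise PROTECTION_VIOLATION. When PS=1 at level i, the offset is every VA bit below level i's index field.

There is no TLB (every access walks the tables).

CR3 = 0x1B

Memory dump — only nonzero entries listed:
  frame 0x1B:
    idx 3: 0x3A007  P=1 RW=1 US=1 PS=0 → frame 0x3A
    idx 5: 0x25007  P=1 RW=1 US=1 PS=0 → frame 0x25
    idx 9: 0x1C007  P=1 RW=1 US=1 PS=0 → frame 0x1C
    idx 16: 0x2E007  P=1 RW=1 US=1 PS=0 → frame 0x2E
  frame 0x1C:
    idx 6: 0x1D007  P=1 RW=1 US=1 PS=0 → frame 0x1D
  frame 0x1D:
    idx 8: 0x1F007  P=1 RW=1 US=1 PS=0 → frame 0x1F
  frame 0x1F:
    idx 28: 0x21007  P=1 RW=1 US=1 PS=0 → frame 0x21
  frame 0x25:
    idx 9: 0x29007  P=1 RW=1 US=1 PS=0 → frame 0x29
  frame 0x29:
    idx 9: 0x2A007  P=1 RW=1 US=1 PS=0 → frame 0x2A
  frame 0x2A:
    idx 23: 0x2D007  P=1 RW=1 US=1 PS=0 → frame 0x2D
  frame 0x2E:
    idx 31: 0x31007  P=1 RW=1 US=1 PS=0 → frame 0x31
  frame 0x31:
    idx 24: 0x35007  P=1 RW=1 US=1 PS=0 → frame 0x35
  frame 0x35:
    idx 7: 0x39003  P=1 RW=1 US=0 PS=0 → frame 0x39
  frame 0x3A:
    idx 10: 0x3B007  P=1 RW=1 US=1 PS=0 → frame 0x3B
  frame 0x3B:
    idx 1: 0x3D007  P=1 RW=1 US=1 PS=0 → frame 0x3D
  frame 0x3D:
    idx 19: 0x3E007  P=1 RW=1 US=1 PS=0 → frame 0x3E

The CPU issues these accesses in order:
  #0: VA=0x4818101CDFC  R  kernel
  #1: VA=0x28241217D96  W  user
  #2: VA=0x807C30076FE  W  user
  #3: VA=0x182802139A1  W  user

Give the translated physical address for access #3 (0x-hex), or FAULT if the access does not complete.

Walk each access:
#0 VA=0x4818101CDFC (r,kernel):
  [0] read 0x1B idx=9: raw=0x1C007 flags P=1 W=1 U=1 S=0
  [1] read 0x1C idx=6: raw=0x1D007 flags P=1 W=1 U=1 S=0
  [2] read 0x1D idx=8: raw=0x1F007 flags P=1 W=1 U=1 S=0
  [3] read 0x1F idx=28: raw=0x21007 flags P=1 W=1 U=1 S=0
  → PA=0x21DFC  (4 entries read)
#1 VA=0x28241217D96 (w,user):
  [0] read 0x1B idx=5: raw=0x25007 flags P=1 W=1 U=1 S=0
  [1] read 0x25 idx=9: raw=0x29007 flags P=1 W=1 U=1 S=0
  [2] read 0x29 idx=9: raw=0x2A007 flags P=1 W=1 U=1 S=0
  [3] read 0x2A idx=23: raw=0x2D007 flags P=1 W=1 U=1 S=0
  → PA=0x2DD96  (4 entries read)
#2 VA=0x807C30076FE (w,user):
  [0] read 0x1B idx=16: raw=0x2E007 flags P=1 W=1 U=1 S=0
  [1] read 0x2E idx=31: raw=0x31007 flags P=1 W=1 U=1 S=0
  [2] read 0x31 idx=24: raw=0x35007 flags P=1 W=1 U=1 S=0
  [3] read 0x35 idx=7: raw=0x39003 flags P=1 W=1 U=0 S=0
  ⇒ fault: PROTECTION_VIOLATION  — 4 lookups
#3 VA=0x182802139A1 (w,user):
  [0] read 0x1B idx=3: raw=0x3A007 flags P=1 W=1 U=1 S=0
  [1] read 0x3A idx=10: raw=0x3B007 flags P=1 W=1 U=1 S=0
  [2] read 0x3B idx=1: raw=0x3D007 flags P=1 W=1 U=1 S=0
  [3] read 0x3D idx=19: raw=0x3E007 flags P=1 W=1 U=1 S=0
  → PA=0x3E9A1  (4 entries read)

Access #3 PA: 0x3E9A1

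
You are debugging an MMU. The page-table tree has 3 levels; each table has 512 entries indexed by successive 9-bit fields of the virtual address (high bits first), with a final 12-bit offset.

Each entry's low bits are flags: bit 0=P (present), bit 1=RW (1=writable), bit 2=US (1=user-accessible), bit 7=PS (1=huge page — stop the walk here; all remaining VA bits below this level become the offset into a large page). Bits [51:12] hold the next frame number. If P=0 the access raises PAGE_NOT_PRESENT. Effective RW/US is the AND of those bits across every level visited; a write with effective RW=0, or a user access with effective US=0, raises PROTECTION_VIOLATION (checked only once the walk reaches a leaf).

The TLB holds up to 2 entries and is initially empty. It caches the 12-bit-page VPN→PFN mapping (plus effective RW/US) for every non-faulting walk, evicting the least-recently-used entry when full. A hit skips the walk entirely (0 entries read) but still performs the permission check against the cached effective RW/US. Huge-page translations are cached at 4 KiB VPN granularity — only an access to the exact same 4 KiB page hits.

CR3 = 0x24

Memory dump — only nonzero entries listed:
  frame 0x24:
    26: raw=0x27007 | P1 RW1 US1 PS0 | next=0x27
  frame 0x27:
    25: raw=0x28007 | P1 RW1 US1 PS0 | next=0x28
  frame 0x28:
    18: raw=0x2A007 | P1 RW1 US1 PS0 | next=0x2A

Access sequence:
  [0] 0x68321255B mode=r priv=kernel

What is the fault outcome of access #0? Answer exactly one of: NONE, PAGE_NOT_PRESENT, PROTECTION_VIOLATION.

Per-access translation:
#0 VA=0x68321255B (r,kernel):
  L0: frame=0x24 idx=26 entry=0x27007 [P=1 RW=1 US=1 PS=0]
  L1: frame=0x27 idx=25 entry=0x28007 [P=1 RW=1 US=1 PS=0]
  L2: frame=0x28 idx=18 entry=0x2A007 [P=1 RW=1 US=1 PS=0]
  → PA=0x2A55B  (3 entries read)

Access #0 fault: NONE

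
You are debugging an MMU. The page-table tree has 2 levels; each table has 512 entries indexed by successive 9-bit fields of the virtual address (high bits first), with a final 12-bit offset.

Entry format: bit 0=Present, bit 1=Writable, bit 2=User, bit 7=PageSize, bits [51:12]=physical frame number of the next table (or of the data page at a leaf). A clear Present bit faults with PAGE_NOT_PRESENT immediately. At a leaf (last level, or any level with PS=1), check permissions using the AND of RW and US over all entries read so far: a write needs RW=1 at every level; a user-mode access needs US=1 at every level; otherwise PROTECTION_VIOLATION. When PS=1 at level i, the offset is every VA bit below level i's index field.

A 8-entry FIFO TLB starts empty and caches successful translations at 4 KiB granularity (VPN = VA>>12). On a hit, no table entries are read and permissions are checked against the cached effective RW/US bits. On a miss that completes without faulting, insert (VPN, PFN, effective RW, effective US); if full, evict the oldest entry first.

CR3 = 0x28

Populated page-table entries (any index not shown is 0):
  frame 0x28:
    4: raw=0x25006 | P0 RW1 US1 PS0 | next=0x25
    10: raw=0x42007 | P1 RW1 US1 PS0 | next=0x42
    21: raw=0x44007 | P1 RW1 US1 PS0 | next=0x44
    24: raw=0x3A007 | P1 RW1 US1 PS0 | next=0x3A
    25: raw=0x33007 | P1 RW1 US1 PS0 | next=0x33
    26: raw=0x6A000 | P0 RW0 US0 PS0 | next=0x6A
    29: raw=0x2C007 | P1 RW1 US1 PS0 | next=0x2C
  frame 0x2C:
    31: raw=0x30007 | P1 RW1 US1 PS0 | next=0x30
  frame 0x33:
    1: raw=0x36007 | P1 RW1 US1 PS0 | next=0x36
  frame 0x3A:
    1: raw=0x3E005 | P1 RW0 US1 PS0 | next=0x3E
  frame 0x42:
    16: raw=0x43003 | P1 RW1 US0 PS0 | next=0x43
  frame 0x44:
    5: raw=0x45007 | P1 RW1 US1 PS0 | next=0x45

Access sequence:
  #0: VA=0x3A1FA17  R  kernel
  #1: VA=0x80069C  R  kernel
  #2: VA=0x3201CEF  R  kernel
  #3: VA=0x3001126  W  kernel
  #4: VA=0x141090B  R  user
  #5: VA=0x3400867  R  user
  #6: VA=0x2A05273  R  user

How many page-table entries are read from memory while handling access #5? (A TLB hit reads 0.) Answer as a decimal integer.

Per-access translation:
#0 VA=0x3A1FA17 (r,kernel):
  [0] read 0x28 idx=29: raw=0x2C007 flags P=1 W=1 U=1 S=0
  [1] read 0x2C idx=31: raw=0x30007 flags P=1 W=1 U=1 S=0
  ⇒ phys 0x30A17  [2 reads]
#1 VA=0x80069C (r,kernel):
  [0] read 0x28 idx=4: raw=0x25006 flags P=0 W=1 U=1 S=0
  → PAGE_NOT_PRESENT  (1 entries read)
#2 VA=0x3201CEF (r,kernel):
  [0] read 0x28 idx=25: raw=0x33007 flags P=1 W=1 U=1 S=0
  [1] read 0x33 idx=1: raw=0x36007 flags P=1 W=1 U=1 S=0
  ⇒ phys 0x36CEF  [2 reads]
#3 VA=0x3001126 (w,kernel):
  [0] read 0x28 idx=24: raw=0x3A007 flags P=1 W=1 U=1 S=0
  [1] read 0x3A idx=1: raw=0x3E005 flags P=1 W=0 U=1 S=0
  → PROTECTION_VIOLATION  (2 entries read)
#4 VA=0x141090B (r,user):
  [0] read 0x28 idx=10: raw=0x42007 flags P=1 W=1 U=1 S=0
  [1] read 0x42 idx=16: raw=0x43003 flags P=1 W=1 U=0 S=0
  → PROTECTION_VIOLATION  (2 entries read)
#5 VA=0x3400867 (r,user):
  [0] read 0x28 idx=26: raw=0x6A000 flags P=0 W=0 U=0 S=0
  → PAGE_NOT_PRESENT  (1 entries read)
#6 VA=0x2A05273 (r,user):
  [0] read 0x28 idx=21: raw=0x44007 flags P=1 W=1 U=1 S=0
  [1] read 0x44 idx=5: raw=0x45007 flags P=1 W=1 U=1 S=0
  ⇒ phys 0x45273  [2 reads]

Entries read for #5: 1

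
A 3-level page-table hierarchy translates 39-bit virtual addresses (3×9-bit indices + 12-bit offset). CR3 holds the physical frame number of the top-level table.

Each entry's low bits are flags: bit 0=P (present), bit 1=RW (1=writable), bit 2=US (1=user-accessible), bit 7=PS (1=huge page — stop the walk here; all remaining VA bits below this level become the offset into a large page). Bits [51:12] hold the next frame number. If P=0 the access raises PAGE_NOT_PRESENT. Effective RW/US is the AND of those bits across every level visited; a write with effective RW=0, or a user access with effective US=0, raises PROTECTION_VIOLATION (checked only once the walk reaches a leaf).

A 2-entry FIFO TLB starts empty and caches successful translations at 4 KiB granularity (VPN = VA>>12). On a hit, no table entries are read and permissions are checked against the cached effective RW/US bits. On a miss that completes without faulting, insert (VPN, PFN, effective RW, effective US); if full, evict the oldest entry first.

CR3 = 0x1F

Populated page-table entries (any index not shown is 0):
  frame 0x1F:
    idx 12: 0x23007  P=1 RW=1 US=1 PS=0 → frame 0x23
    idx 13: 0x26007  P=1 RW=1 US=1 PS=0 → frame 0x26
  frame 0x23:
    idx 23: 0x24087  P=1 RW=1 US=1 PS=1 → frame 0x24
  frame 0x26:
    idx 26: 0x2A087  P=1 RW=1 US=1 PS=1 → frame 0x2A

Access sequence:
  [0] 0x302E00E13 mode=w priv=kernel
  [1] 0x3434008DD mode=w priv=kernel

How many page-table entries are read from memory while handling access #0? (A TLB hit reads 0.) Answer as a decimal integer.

Walk each access:
#0 VA=0x302E00E13 (w,kernel):
  [0] read 0x1F idx=12: raw=0x23007 flags P=1 W=1 U=1 S=0
  [1] read 0x23 idx=23: raw=0x24087 flags P=1 W=1 U=1 S=1
  ⇒ phys 0x24E13 (huge @L1)  [2 reads]
#1 VA=0x3434008DD (w,kernel):
  [0] read 0x1F idx=13: raw=0x26007 flags P=1 W=1 U=1 S=0
  [1] read 0x26 idx=26: raw=0x2A087 flags P=1 W=1 U=1 S=1
  ⇒ phys 0x2A8DD (huge @L1)  [2 reads]

Entries read for #0: 2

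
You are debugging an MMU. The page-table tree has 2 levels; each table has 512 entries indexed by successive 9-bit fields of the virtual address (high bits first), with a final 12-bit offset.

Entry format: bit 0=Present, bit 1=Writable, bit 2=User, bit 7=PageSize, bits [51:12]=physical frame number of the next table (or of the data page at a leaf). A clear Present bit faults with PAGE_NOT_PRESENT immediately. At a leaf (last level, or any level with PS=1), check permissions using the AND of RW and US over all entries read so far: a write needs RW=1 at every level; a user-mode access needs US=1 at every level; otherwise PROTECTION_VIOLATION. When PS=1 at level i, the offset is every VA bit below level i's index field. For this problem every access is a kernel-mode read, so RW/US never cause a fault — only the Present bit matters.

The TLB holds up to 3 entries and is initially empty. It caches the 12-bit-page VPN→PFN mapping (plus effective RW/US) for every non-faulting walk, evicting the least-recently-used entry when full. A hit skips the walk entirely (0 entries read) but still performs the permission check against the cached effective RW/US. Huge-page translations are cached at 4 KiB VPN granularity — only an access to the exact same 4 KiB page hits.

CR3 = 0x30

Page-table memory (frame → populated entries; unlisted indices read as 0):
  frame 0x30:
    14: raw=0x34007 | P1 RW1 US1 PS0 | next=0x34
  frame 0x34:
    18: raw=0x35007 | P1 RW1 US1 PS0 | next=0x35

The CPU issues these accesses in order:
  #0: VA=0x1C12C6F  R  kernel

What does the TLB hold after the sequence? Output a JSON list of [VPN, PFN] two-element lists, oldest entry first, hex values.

Per-access translation:
#0 VA=0x1C12C6F (r,kernel):
  [0] read 0x30 idx=14: raw=0x34007 flags P=1 W=1 U=1 S=0
  [1] read 0x34 idx=18: raw=0x35007 flags P=1 W=1 U=1 S=0
  ⇒ phys 0x35C6F  [2 reads]

TLB: [["0x1C12", "0x35"]]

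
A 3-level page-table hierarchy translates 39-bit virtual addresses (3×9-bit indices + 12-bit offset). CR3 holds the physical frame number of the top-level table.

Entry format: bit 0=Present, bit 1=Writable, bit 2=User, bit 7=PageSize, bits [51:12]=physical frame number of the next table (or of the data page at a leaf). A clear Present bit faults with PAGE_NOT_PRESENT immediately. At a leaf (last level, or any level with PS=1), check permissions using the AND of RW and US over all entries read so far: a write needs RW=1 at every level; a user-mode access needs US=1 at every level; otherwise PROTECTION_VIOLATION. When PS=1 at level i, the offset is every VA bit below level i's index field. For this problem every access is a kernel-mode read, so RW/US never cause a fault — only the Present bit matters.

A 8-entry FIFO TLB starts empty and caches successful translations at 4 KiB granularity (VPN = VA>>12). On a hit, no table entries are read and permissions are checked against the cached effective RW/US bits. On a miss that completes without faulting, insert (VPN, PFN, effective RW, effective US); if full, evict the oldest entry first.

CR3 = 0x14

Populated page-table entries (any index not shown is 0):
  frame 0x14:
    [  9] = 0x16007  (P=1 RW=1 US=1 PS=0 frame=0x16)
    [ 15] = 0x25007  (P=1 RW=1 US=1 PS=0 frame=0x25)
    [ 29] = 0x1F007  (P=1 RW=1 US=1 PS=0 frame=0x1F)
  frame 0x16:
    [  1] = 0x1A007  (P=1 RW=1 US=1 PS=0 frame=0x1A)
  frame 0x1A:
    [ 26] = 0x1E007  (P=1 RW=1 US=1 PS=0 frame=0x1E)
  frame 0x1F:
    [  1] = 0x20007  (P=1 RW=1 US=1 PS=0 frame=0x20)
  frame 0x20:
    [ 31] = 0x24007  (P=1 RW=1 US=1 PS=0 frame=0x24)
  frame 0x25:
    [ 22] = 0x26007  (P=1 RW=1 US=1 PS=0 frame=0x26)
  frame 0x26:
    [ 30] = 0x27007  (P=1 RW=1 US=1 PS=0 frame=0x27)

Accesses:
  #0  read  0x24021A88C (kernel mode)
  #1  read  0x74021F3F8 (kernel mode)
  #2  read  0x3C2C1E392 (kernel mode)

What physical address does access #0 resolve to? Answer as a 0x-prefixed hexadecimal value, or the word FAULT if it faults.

Trace:
#0 VA=0x24021A88C (r,kernel):
  L0: frame=0x14 idx=9 entry=0x16007 [P=1 RW=1 US=1 PS=0]
  L1: frame=0x16 idx=1 entry=0x1A007 [P=1 RW=1 US=1 PS=0]
  L2: frame=0x1A idx=26 entry=0x1E007 [P=1 RW=1 US=1 PS=0]
  ✓ 0x1E88C  — 3 lookups
#1 VA=0x74021F3F8 (r,kernel):
  L0: frame=0x14 idx=29 entry=0x1F007 [P=1 RW=1 US=1 PS=0]
  L1: frame=0x1F idx=1 entry=0x20007 [P=1 RW=1 US=1 PS=0]
  L2: frame=0x20 idx=31 entry=0x24007 [P=1 RW=1 US=1 PS=0]
  ✓ 0x243F8  — 3 lookups
#2 VA=0x3C2C1E392 (r,kernel):
  L0: frame=0x14 idx=15 entry=0x25007 [P=1 RW=1 US=1 PS=0]
  L1: frame=0x25 idx=22 entry=0x26007 [P=1 RW=1 US=1 PS=0]
  L2: frame=0x26 idx=30 entry=0x27007 [P=1 RW=1 US=1 PS=0]
  ✓ 0x27392  — 3 lookups

Access #0 PA: 0x1E88C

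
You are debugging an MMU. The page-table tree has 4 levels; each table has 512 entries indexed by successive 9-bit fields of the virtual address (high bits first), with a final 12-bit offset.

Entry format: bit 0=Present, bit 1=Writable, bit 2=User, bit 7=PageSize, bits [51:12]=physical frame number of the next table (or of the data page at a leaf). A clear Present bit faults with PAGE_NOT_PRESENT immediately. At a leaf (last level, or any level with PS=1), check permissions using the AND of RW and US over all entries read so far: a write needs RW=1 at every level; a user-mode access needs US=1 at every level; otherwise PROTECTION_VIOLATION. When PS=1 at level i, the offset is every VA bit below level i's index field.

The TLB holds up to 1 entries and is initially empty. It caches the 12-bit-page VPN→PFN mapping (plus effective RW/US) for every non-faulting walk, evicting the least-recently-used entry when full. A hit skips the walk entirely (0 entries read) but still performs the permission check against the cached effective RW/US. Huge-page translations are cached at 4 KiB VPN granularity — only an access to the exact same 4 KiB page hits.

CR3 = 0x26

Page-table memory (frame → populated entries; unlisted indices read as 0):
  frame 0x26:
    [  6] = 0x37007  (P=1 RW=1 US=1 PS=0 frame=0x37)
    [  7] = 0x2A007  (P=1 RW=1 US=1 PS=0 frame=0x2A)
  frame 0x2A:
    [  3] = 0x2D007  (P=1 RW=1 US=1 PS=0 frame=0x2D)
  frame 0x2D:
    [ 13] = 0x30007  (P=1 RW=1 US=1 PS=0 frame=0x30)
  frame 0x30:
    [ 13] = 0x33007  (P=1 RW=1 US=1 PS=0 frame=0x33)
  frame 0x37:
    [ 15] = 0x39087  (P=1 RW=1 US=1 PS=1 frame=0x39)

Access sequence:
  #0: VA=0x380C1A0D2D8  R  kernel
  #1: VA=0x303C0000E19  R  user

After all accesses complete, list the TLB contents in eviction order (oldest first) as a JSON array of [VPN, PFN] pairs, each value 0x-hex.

Per-access translation:
#0 VA=0x380C1A0D2D8 (r,kernel):
  [0] read 0x26 idx=7: raw=0x2A007 flags P=1 W=1 U=1 S=0
  [1] read 0x2A idx=3: raw=0x2D007 flags P=1 W=1 U=1 S=0
  [2] read 0x2D idx=13: raw=0x30007 flags P=1 W=1 U=1 S=0
  [3] read 0x30 idx=13: raw=0x33007 flags P=1 W=1 U=1 S=0
  ⇒ phys 0x332D8  [4 reads]
#1 VA=0x303C0000E19 (r,user):
  [0] read 0x26 idx=6: raw=0x37007 flags P=1 W=1 U=1 S=0
  [1] read 0x37 idx=15: raw=0x39087 flags P=1 W=1 U=1 S=1
  ⇒ phys 0x39E19 (huge @L1)  [2 reads]

TLB: [["0x303C0000", "0x39"]]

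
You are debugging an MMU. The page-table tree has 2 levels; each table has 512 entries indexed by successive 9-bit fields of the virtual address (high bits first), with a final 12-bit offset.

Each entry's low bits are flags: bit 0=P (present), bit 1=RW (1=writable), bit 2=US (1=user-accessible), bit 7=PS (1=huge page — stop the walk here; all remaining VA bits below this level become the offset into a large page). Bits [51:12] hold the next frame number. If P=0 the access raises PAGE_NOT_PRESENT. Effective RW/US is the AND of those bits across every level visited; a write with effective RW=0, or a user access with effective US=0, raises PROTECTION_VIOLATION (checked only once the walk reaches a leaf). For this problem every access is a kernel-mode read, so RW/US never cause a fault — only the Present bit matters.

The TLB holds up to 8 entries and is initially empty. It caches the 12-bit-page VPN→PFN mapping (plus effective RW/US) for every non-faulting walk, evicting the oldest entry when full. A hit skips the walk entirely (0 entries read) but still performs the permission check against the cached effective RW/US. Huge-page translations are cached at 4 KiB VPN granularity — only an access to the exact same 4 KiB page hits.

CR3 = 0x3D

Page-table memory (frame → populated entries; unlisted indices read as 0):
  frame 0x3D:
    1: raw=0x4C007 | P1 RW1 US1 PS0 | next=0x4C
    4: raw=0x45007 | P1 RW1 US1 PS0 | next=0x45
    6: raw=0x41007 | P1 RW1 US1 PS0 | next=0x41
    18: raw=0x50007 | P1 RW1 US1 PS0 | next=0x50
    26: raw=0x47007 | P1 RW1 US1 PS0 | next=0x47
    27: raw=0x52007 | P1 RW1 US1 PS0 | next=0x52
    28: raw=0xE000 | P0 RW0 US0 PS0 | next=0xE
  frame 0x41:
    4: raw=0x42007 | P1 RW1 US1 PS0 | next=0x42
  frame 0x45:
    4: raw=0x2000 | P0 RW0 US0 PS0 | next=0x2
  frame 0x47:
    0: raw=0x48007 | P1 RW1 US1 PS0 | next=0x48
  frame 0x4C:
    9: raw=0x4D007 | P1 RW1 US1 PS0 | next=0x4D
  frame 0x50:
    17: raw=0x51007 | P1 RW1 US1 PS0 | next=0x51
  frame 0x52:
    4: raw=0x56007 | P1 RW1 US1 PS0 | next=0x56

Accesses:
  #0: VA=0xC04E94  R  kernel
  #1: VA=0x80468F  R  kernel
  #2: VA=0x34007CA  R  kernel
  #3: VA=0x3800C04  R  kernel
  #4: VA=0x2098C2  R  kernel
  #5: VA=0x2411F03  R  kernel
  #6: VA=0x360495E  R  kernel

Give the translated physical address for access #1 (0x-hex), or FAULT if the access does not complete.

Per-access translation:
#0 VA=0xC04E94 (r,kernel):
  L0 @0x3D[6] → 0x41007  P=1,RW=1,US=1,PS=0
  L1 @0x41[4] → 0x42007  P=1,RW=1,US=1,PS=0
  → PA=0x42E94  (2 entries read)
#1 VA=0x80468F (r,kernel):
  L0 @0x3D[4] → 0x45007  P=1,RW=1,US=1,PS=0
  L1 @0x45[4] → 0x2000  P=0,RW=0,US=0,PS=0
  ⇒ fault: PAGE_NOT_PRESENT  — 2 lookups
#2 VA=0x34007CA (r,kernel):
  L0 @0x3D[26] → 0x47007  P=1,RW=1,US=1,PS=0
  L1 @0x47[0] → 0x48007  P=1,RW=1,US=1,PS=0
  → PA=0x487CA  (2 entries read)
#3 VA=0x3800C04 (r,kernel):
  L0 @0x3D[28] → 0xE000  P=0,RW=0,US=0,PS=0
  ⇒ fault: PAGE_NOT_PRESENT  — 1 lookups
#4 VA=0x2098C2 (r,kernel):
  L0 @0x3D[1] → 0x4C007  P=1,RW=1,US=1,PS=0
  L1 @0x4C[9] → 0x4D007  P=1,RW=1,US=1,PS=0
  → PA=0x4D8C2  (2 entries read)
#5 VA=0x2411F03 (r,kernel):
  L0 @0x3D[18] → 0x50007  P=1,RW=1,US=1,PS=0
  L1 @0x50[17] → 0x51007  P=1,RW=1,US=1,PS=0
  → PA=0x51F03  (2 entries read)
#6 VA=0x360495E (r,kernel):
  L0 @0x3D[27] → 0x52007  P=1,RW=1,US=1,PS=0
  L1 @0x52[4] → 0x56007  P=1,RW=1,US=1,PS=0
  → PA=0x5695E  (2 entries read)

Access #1 PA: FAULT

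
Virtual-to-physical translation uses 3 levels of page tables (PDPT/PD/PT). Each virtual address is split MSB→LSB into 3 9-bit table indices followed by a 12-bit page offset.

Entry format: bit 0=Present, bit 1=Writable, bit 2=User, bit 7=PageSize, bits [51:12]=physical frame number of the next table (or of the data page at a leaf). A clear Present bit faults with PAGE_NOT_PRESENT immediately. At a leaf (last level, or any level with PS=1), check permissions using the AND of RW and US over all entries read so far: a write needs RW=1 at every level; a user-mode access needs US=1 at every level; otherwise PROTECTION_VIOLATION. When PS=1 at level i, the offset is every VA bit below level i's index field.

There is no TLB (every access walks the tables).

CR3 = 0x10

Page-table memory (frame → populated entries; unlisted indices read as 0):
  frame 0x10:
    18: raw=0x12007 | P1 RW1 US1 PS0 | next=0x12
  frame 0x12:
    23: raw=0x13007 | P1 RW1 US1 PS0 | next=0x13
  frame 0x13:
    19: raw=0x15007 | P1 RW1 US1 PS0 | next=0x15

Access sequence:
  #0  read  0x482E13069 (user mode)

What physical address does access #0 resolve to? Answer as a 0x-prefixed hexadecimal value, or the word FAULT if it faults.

Per-access translation:
#0 VA=0x482E13069 (r,user):
  L0 @0x10[18] → 0x12007  P=1,RW=1,US=1,PS=0
  L1 @0x12[23] → 0x13007  P=1,RW=1,US=1,PS=0
  L2 @0x13[19] → 0x15007  P=1,RW=1,US=1,PS=0
  ✓ 0x15069  — 3 lookups

Access #0 PA: 0x15069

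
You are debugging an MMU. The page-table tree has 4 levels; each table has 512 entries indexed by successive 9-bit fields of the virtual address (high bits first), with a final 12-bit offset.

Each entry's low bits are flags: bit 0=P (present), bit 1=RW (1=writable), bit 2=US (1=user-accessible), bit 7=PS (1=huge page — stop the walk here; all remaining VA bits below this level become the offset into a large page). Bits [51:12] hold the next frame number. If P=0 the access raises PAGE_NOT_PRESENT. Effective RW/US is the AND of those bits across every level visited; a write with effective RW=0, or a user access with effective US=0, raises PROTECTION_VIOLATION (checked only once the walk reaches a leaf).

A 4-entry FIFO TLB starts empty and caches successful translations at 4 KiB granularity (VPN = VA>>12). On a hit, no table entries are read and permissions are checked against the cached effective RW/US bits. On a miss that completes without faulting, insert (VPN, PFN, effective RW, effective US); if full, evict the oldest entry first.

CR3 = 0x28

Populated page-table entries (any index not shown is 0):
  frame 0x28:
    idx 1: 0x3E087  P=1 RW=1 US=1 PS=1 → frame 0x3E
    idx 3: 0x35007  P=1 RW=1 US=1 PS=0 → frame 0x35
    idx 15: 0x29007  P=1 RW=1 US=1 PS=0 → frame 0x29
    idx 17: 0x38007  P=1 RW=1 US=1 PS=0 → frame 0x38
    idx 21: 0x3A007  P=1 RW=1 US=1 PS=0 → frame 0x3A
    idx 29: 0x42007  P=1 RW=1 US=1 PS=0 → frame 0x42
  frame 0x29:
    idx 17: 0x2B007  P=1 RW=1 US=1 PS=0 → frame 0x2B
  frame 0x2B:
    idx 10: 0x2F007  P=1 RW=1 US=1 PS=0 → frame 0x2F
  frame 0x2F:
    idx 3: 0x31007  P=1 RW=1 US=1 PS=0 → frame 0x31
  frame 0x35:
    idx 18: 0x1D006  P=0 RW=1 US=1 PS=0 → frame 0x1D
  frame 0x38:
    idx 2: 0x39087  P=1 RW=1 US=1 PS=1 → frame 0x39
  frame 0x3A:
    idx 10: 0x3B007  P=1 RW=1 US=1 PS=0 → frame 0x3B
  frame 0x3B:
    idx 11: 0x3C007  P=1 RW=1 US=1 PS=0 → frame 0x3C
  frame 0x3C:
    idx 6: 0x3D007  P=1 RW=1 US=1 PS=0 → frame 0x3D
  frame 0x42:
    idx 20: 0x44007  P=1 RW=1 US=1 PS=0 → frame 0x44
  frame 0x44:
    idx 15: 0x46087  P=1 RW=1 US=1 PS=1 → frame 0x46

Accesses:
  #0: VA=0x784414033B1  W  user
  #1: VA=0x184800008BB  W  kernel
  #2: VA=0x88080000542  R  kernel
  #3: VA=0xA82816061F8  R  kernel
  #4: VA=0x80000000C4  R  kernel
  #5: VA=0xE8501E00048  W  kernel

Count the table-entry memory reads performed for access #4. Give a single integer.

Per-access translation:
#0 VA=0x784414033B1 (w,user):
  [0] read 0x28 idx=15: raw=0x29007 flags P=1 W=1 U=1 S=0
  [1] read 0x29 idx=17: raw=0x2B007 flags P=1 W=1 U=1 S=0
  [2] read 0x2B idx=10: raw=0x2F007 flags P=1 W=1 U=1 S=0
  [3] read 0x2F idx=3: raw=0x31007 flags P=1 W=1 U=1 S=0
  → PA=0x313B1  (4 entries read)
#1 VA=0x184800008BB (w,kernel):
  [0] read 0x28 idx=3: raw=0x35007 flags P=1 W=1 U=1 S=0
  [1] read 0x35 idx=18: raw=0x1D006 flags P=0 W=1 U=1 S=0
  → PAGE_NOT_PRESENT  (2 entries read)
#2 VA=0x88080000542 (r,kernel):
  [0] read 0x28 idx=17: raw=0x38007 flags P=1 W=1 U=1 S=0
  [1] read 0x38 idx=2: raw=0x39087 flags P=1 W=1 U=1 S=1
  → PA=0x39542 (huge @L1)  (2 entries read)
#3 VA=0xA82816061F8 (r,kernel):
  [0] read 0x28 idx=21: raw=0x3A007 flags P=1 W=1 U=1 S=0
  [1] read 0x3A idx=10: raw=0x3B007 flags P=1 W=1 U=1 S=0
  [2] read 0x3B idx=11: raw=0x3C007 flags P=1 W=1 U=1 S=0
  [3] read 0x3C idx=6: raw=0x3D007 flags P=1 W=1 U=1 S=0
  → PA=0x3D1F8  (4 entries read)
#4 VA=0x80000000C4 (r,kernel):
  [0] read 0x28 idx=1: raw=0x3E087 flags P=1 W=1 U=1 S=1
  → PA=0x3E0C4 (huge @L0)  (1 entries read)
#5 VA=0xE8501E00048 (w,kernel):
  [0] read 0x28 idx=29: raw=0x42007 flags P=1 W=1 U=1 S=0
  [1] read 0x42 idx=20: raw=0x44007 flags P=1 W=1 U=1 S=0
  [2] read 0x44 idx=15: raw=0x46087 flags P=1 W=1 U=1 S=1
  → PA=0x46048 (huge @L2)  (3 entries read)

Entries read for #4: 1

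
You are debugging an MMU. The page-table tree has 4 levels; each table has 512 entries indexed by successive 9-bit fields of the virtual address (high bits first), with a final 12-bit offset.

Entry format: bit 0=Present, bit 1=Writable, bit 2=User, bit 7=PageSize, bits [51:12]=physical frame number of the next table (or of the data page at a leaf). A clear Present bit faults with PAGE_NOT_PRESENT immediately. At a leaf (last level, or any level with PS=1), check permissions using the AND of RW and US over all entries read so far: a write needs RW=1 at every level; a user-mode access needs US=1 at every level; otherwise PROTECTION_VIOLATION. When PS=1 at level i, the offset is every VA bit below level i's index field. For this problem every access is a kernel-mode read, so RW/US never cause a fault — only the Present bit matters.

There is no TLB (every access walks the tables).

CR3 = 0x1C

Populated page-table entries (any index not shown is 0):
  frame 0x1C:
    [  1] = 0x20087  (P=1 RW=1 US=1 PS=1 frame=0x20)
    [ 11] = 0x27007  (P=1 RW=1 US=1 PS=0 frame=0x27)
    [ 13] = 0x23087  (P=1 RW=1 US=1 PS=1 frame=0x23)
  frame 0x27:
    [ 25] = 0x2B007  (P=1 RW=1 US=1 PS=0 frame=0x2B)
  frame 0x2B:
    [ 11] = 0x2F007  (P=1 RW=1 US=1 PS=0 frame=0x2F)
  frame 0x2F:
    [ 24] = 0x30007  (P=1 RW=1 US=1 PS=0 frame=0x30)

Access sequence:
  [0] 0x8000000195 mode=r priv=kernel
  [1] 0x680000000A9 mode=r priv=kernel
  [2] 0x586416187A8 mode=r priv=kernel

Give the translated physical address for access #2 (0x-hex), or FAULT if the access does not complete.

Per-access translation:
#0 VA=0x8000000195 (r,kernel):
  [0] read 0x1C idx=1: raw=0x20087 flags P=1 W=1 U=1 S=1
  ⇒ phys 0x20195 (huge @L0)  [1 reads]
#1 VA=0x680000000A9 (r,kernel):
  [0] read 0x1C idx=13: raw=0x23087 flags P=1 W=1 U=1 S=1
  ⇒ phys 0x230A9 (huge @L0)  [1 reads]
#2 VA=0x586416187A8 (r,kernel):
  [0] read 0x1C idx=11: raw=0x27007 flags P=1 W=1 U=1 S=0
  [1] read 0x27 idx=25: raw=0x2B007 flags P=1 W=1 U=1 S=0
  [2] read 0x2B idx=11: raw=0x2F007 flags P=1 W=1 U=1 S=0
  [3] read 0x2F idx=24: raw=0x30007 flags P=1 W=1 U=1 S=0
  ⇒ phys 0x307A8  [4 reads]

Access #2 PA: 0x307A8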